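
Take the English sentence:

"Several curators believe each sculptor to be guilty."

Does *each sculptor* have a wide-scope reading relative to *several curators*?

Yes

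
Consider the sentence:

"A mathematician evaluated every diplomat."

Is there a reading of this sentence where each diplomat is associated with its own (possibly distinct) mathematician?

Yes

The paraphrase describes the scope ordering *every diplomat* > *a mathematician*.
*every diplomat* is the matrix object and *a mathematician* the matrix subject; the two are clausemates.
Nothing blocks QR of the lower DP to a position above the higher one, so inverse scope is available.
The sentence is scopally ambiguous between *a mathematician* > *every diplomat* and *every diplomat* > *a mathematician*.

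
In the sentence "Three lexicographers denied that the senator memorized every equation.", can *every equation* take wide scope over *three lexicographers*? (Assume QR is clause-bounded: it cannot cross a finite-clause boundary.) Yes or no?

No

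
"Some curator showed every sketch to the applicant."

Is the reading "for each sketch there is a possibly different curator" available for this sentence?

The paraphrase describes the scope ordering *every sketch* > *some curator*.
*every sketch* is the matrix object and *some curator* the matrix subject; the two are clausemates.
With no island boundary between them, the object can take inverse scope over the subject via ordinary QR within the clause.
The sentence is scopally ambiguous between *some curator* > *every sketch* and *every sketch* > *some curator*.

Yes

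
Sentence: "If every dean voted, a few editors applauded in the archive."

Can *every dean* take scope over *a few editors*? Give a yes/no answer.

No

The DP *every dean* is contained in the adjunct clause *if every dean voted*.
Adjuncts are opaque for quantifier raising; a quantifier in an adjunct stays inside it.
So the wide-scope reading for *every dean* is blocked.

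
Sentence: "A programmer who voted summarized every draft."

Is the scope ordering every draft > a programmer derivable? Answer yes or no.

Yes

*every draft* is a matrix argument; only *a programmer* is modified by the relative clause *who voted*, so the RC island is irrelevant to the target quantifier.
Ordinary QR to a clause-peripheral position gives the wide-scope LF for the lower DP.
The sentence is scopally ambiguous between *a programmer* > *every draft* and *every draft* > *a programmer*.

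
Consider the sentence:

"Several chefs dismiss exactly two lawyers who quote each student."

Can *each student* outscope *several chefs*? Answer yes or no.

No

The DP *each student* is contained in the relative clause *who quote each student* modifying *exactly two lawyers*.
Relative clauses are scope islands: a quantifier cannot QR out of a relative clause to take scope in the matrix clause.
There is no licit LF on which *each student* c-commands *several chefs*.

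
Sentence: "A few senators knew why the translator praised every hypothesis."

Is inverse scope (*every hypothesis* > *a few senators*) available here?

No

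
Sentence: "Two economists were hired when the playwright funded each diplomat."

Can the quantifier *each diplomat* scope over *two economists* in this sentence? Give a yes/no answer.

*each diplomat* is embedded in the adjunct clause *when the playwright funded each diplomat*.
Adjuncts are opaque for quantifier raising; a quantifier in an adjunct stays inside it.
*each diplomat* is confined to the island and cannot take scope over *two economists*.

No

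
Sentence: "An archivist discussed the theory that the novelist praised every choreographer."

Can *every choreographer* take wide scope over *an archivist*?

Structurally, *every choreographer* is inside the complex NP *the theory that the novelist praised every choreographer*.
Since the clause is the complement of a nominal head, the CNPC blocks scope extraction.
There is no licit LF on which *every choreographer* c-commands *an archivist*.

No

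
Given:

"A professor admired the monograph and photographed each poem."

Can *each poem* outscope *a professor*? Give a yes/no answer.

No

*each poem* occurs within one conjunct of the coordinate structure (*photographed each poem*).
QR out of a conjunct would have to apply non-ATB, which the CSC forbids.
So *each poem* cannot raise high enough to outscope *a professor*; only the surface ordering *a professor* > *each poem* is available.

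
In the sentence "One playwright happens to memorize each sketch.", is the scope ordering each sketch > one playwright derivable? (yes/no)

*each sketch* is the object of the infinitival complement of a raising predicate; raising infinitives are transparent for QR, so the two DPs are in effect clausemates.
With no island boundary between them, the object can take inverse scope over the subject via ordinary QR within the clause.

Yes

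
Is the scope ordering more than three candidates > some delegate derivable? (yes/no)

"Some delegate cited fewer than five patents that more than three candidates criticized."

The DP *more than three candidates* is contained in the relative clause *that more than three candidates criticized* modifying *fewer than five patents*.
Relative clauses are scope islands: a quantifier cannot QR out of a relative clause to take scope in the matrix clause.
*more than three candidates* is confined to the island and cannot take scope over *some delegate*.
(Only the surface reading survives: one fixed delegate with respect to all the relevant candidates.)

No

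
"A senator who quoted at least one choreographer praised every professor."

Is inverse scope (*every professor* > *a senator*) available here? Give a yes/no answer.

Yes

*every professor* is a matrix argument; only *a senator* is modified by the relative clause *who quoted at least one choreographer*, so the RC island is irrelevant to the target quantifier.
No island intervenes, so both surface and inverse scope are derivable.
The sentence is scopally ambiguous between *a senator* > *every professor* and *every professor* > *a senator*.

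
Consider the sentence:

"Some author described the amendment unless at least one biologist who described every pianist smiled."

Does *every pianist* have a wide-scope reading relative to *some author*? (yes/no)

*every pianist* sits inside the relative clause *who described every pianist*, which is itself inside the adjunct *unless at least one biologist who described every pianist smiled*.
Even if one barrier were somehow void, the other would still block QR.
So *every pianist* cannot raise high enough to outscope *some author*; only the surface ordering *some author* > *every pianist* is available.

No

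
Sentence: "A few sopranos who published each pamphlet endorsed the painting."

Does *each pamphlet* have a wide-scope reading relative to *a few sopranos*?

No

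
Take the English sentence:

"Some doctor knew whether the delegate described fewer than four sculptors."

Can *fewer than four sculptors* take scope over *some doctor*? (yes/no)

The DP *fewer than four sculptors* is contained in the embedded question *whether the delegate described fewer than four sculptors*.
Embedded questions are wh-islands: a quantifier inside an indirect question cannot QR into the matrix clause.
*fewer than four sculptors* > *some doctor* would require crossing that boundary, which is illicit.

No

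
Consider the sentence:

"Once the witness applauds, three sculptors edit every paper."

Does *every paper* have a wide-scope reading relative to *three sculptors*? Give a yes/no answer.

Yes

Neither queried DP is inside the adjunct, so the adjunct-island constraint does not apply.
QR within a single clause is free, so the lower quantifier may take scope over the higher one.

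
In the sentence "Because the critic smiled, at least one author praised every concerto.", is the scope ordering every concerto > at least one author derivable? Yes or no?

The adjunct clause does not contain *every concerto*, which is the matrix object.
Nothing blocks QR of the lower DP to a position above the higher one, so inverse scope is available.

Yes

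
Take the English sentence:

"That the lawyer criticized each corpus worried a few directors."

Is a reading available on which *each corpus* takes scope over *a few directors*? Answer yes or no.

No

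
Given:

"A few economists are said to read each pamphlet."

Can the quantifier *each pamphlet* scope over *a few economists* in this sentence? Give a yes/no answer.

Yes

*each pamphlet* is inside a raising infinitive, which is transparent to QR (no CP barrier), so it behaves as a matrix argument.
Clause-internal QR can adjoin the lower DP above the subject, yielding the inverse reading.
So *each pamphlet* > *a few economists* is among the available readings.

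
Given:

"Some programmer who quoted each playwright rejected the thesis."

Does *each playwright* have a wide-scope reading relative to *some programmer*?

No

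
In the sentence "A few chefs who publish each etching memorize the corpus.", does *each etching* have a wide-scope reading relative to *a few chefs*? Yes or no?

The DP *each etching* is contained in the relative clause *who publish each etching*.
A relative clause is a scope island — quantifier raising cannot cross its boundary.
*each etching* > *a few chefs* would require crossing that boundary, which is illicit.

No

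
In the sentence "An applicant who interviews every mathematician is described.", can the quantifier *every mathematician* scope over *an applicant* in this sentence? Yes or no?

No

Structurally, *every mathematician* is inside the relative clause *who interviews every mathematician*.
QR out of a relative clause is ruled out by the relative-clause island constraint.
So the wide-scope reading for *every mathematician* is blocked.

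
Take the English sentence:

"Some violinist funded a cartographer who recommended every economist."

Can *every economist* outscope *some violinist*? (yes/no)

No

*every economist* sits inside the relative clause *who recommended every economist* modifying *a cartographer*.
Relative clauses are scope islands: a quantifier cannot QR out of a relative clause to take scope in the matrix clause.
The inverse ordering *every economist* > *some violinist* is therefore underivable.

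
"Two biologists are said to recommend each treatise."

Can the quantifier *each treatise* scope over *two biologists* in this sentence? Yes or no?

Raising constructions are monoclausal for scope purposes; *each treatise* is not separated from *two biologists* by any island.
QR within a single clause is free, so the lower quantifier may take scope over the higher one.
So *each treatise* > *two biologists* is among the available readings.

Yes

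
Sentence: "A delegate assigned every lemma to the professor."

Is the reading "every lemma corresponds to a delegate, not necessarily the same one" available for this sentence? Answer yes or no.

That reading corresponds to *every lemma* > *a delegate*.
Both DPs are arguments of the same predicate; there is no clause or island boundary between them.
QR within a single clause is free, so the lower quantifier may take scope over the higher one.

Yes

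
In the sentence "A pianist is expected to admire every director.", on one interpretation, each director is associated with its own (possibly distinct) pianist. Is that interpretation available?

Yes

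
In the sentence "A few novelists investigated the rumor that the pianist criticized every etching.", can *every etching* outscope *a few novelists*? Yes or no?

*every etching* sits inside the complex NP *the rumor that the pianist criticized every etching*.
A that-clause complement to a noun is an island; QR cannot cross the NP boundary.
So *every etching* cannot raise high enough to outscope *a few novelists*; only the surface ordering *a few novelists* > *every etching* is available.

No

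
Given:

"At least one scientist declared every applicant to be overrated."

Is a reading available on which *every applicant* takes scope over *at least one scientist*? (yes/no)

Yes

*every applicant* is an ECM subject; ECM complements are not islands, and the embedded quantifier may take matrix scope.
Nothing blocks QR of the lower DP to a position above the higher one, so inverse scope is available.
So *every applicant* > *at least one scientist* is among the available readings.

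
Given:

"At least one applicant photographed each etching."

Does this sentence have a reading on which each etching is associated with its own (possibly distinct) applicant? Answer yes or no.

That reading corresponds to *each etching* > *at least one applicant*.
*each etching* is the matrix object and *at least one applicant* the matrix subject; the two are clausemates.
With no island boundary between them, the object can take inverse scope over the subject via ordinary QR within the clause.

Yes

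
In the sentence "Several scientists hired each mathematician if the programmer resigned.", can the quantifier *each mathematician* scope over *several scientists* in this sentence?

The adjunct island is irrelevant here — *each mathematician* and *several scientists* are both in the matrix clause.
Ordinary QR to a clause-peripheral position gives the wide-scope LF for the lower DP.

Yes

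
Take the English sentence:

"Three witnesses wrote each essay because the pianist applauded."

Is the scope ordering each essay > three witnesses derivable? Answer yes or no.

The adjunct island is irrelevant here — *each essay* and *three witnesses* are both in the matrix clause.
No island intervenes, so both surface and inverse scope are derivable.

Yes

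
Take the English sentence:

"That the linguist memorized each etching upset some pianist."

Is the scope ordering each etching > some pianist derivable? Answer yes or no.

No

The target quantifier *each etching* is part of the sentential subject *that the linguist memorized each etching*.
The subject-island constraint blocks QR out of a clausal subject.
The ordering *each etching* > *some pianist* is therefore underivable.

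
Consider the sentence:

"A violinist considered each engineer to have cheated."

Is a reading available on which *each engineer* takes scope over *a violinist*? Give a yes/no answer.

Yes

ECM infinitives lack a CP barrier, so *each engineer* can QR over the matrix subject *a violinist*.
No island intervenes, so both surface and inverse scope are derivable.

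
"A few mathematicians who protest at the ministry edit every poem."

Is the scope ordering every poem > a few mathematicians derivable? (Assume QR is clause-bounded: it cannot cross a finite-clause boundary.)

The RC *who protest at the ministry* is an island, but *every poem* is not inside it — it is the matrix object, a clausemate of *a few mathematicians*.
Since no island is crossed, the inverse ordering is licensed alongside surface scope.

Yes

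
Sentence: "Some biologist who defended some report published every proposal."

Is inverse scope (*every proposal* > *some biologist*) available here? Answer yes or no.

Yes

*every proposal* is a matrix argument; only *some biologist* is modified by the relative clause *who defended some report*, so the RC island is irrelevant to the target quantifier.
Since no island is crossed, the inverse ordering is licensed alongside surface scope.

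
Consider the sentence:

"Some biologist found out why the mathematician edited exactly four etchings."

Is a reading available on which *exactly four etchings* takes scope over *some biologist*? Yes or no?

No

The target quantifier *exactly four etchings* is part of the embedded question *why the mathematician edited exactly four etchings*.
Embedded wh-clauses are opaque for QR, so the quantifier stays inside the question.
So *exactly four etchings* cannot raise high enough to outscope *some biologist*; only the surface ordering *some biologist* > *exactly four etchings* is available.
(Only the surface reading survives: one fixed biologist with respect to all the relevant etchings.)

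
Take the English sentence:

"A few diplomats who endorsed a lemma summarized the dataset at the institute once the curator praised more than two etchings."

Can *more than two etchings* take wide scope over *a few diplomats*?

*more than two etchings* sits inside the adjunct clause *once the curator praised more than two etchings*.
Adjunct clauses are scope islands: a quantifier inside an adjunct cannot raise into the matrix clause.
So *more than two etchings* cannot raise to a position above *a few diplomats*.

No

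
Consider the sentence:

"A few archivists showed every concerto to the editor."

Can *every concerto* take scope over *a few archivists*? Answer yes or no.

Yes

*every concerto* and *a few archivists* are in the same minimal clause.
Nothing blocks QR of the lower DP to a position above the higher one, so inverse scope is available.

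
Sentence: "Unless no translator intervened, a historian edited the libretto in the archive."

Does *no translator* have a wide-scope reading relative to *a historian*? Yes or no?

No

Structurally, *no translator* is inside the adjunct clause *unless no translator intervened*.
Scope out of an adjunct clause is unavailable: QR respects the adjunct-island constraint.
The ordering *no translator* > *a historian* is therefore underivable.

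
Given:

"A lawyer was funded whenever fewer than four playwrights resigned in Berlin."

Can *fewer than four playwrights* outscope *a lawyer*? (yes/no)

*fewer than four playwrights* occurs within the adjunct clause *whenever fewer than four playwrights resigned in Berlin*.
The adjunct-island constraint bars QR out of an adverbial clause.
*fewer than four playwrights* is confined to the island and cannot take scope over *a lawyer*.
(Only the surface reading survives: one fixed lawyer with respect to all the relevant playwrights.)

No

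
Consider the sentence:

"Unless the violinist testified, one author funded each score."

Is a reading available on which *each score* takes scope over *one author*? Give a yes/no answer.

Although there is an adjunct clause, *each score* is in the main clause, not inside the adjunct.
With no island boundary between them, the object can take inverse scope over the subject via ordinary QR within the clause.

Yes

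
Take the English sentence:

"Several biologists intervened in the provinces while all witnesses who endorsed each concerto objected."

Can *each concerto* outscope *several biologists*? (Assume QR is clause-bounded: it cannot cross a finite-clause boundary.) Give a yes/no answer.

No

Structurally, *each concerto* is inside the relative clause *who endorsed each concerto*, which is itself inside the adjunct *while all witnesses who endorsed each concerto objected*.
The quantifier would have to escape first the RC and then the adjunct — two independent island violations.
So the wide-scope reading for *each concerto* is blocked.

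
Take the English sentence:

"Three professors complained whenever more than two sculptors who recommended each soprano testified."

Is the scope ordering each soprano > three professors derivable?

No

*each soprano* sits inside the relative clause *who recommended each soprano*, which is itself inside the adjunct *whenever more than two sculptors who recommended each soprano testified*.
Both the relative clause and the enclosing adjunct are scope islands; QR cannot cross either.
*each soprano* > *three professors* would require crossing that boundary, which is illicit.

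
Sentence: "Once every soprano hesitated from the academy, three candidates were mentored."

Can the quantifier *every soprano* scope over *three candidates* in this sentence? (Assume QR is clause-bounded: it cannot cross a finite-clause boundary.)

No

The target quantifier *every soprano* is part of the adjunct clause *once every soprano hesitated from the academy*.
Scope out of an adjunct clause is unavailable: QR respects the adjunct-island constraint.
There is no licit LF on which *every soprano* c-commands *three candidates*.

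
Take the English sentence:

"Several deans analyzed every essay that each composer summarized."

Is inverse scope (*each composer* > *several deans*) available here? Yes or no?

The DP *each composer* is contained in the relative clause *that each composer summarized* modifying *every essay*.
Quantifiers inside a relative clause are trapped there; the RC boundary blocks QR.
So the wide-scope reading for *each composer* is blocked.

No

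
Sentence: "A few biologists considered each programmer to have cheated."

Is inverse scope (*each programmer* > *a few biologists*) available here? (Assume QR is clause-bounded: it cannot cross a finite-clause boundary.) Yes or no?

ECM infinitives lack a CP barrier, so *each programmer* can QR over the matrix subject *a few biologists*.
Clause-internal QR can adjoin the lower DP above the subject, yielding the inverse reading.

Yes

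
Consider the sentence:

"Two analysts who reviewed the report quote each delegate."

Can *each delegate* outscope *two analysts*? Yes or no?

Yes

*each delegate* sits in the matrix clause, not in the relative clause on *two analysts*.
With no island boundary between them, the object can take inverse scope over the subject via ordinary QR within the clause.
So *each delegate* > *two analysts* is among the available readings.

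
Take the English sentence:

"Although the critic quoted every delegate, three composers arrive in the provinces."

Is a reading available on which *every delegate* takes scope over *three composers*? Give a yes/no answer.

No

*every delegate* occurs within the adjunct clause *although the critic quoted every delegate*.
Adverbial clauses are not L-marked, so they are barriers for QR — the quantifier cannot escape the adjunct.
So *every delegate* cannot raise to a position above *three composers*.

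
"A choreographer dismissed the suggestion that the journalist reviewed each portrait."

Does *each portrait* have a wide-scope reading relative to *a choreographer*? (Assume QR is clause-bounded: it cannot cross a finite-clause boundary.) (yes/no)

*each portrait* is embedded in the complex NP *the suggestion that the journalist reviewed each portrait*.
The Complex NP Constraint bars QR out of the complement clause of a noun.
Hence only narrow scope for *each portrait* (under *a choreographer*) survives.

No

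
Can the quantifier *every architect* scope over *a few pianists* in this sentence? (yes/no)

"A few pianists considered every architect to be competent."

ECM infinitives lack a CP barrier, so *every architect* can QR over the matrix subject *a few pianists*.
Clause-internal QR can adjoin the lower DP above the subject, yielding the inverse reading.
The sentence is scopally ambiguous between *a few pianists* > *every architect* and *every architect* > *a few pianists*.

Yes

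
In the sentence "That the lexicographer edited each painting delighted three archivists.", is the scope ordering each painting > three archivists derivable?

No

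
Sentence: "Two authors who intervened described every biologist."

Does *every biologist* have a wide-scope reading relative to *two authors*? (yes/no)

Yes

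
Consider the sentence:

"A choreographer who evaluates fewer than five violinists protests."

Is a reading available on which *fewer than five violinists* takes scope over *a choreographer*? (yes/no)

No

The target quantifier *fewer than five violinists* is part of the relative clause *who evaluates fewer than five violinists*.
Relative clauses block scope extraction: QR cannot target a position outside the modified NP.
There is no licit LF on which *fewer than five violinists* c-commands *a choreographer*.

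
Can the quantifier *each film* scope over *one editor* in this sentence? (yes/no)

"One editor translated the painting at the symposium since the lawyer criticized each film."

No

The target quantifier *each film* is part of the adjunct clause *since the lawyer criticized each film*.
Since the clause is an adjunct (not a complement), the Adjunct Condition blocks QR across its edge.
So *each film* cannot raise high enough to outscope *one editor*; only the surface ordering *one editor* > *each film* is available.
(Only the surface reading survives: one fixed editor with respect to all the relevant films.)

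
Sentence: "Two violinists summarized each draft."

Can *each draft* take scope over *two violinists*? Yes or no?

*each draft* is the matrix object and *two violinists* the matrix subject; the two are clausemates.
Ordinary QR to a clause-peripheral position gives the wide-scope LF for the lower DP.

Yes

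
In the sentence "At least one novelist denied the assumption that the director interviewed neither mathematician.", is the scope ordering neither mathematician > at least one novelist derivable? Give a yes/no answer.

No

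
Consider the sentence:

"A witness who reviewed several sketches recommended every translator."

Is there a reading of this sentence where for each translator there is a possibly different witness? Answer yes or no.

Yes

That reading corresponds to *every translator* > *a witness*.
Although the sentence contains a relative clause (*who reviewed several sketches*), *every translator* is outside it, in the matrix VP.
Since no island is crossed, the inverse ordering is licensed alongside surface scope.
Both orderings are possible: *a witness* > *every translator* and *every translator* > *a witness*.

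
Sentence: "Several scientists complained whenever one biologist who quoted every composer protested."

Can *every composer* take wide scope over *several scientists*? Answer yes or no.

*every composer* is embedded in the relative clause *who quoted every composer*, which is itself inside the adjunct *whenever one biologist who quoted every composer protested*.
Nested islands: the RC island is itself inside an adjunct island, so wide scope is doubly excluded.
The inverse ordering *every composer* > *several scientists* is therefore underivable.

No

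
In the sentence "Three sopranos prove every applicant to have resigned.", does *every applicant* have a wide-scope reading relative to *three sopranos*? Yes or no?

The ECM infinitive is scope-transparent — *every applicant* is free to raise above *three sopranos*.
No island intervenes, so both surface and inverse scope are derivable.

Yes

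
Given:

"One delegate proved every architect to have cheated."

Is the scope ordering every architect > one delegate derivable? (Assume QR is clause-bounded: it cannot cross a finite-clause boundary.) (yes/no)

The ECM infinitive is scope-transparent — *every architect* is free to raise above *one delegate*.
No island intervenes, so both surface and inverse scope are derivable.

Yes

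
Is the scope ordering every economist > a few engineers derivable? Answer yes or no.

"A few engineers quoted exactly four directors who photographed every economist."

The target quantifier *every economist* is part of the relative clause *who photographed every economist* modifying *exactly four directors*.
The relative clause forms an island for QR, so the quantifier is confined to the head noun's restrictor.
Hence only narrow scope for *every economist* (under *a few engineers*) survives.

No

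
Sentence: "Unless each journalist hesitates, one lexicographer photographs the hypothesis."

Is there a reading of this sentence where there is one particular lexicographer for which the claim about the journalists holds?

The described interpretation is the *one lexicographer* > *each journalist* scoping.
*one lexicographer* is a matrix-clause argument and can take scope within the matrix clause over the constituent containing *each journalist*, so *one lexicographer* > *each journalist* needs no island-crossing movement and is available.

Yes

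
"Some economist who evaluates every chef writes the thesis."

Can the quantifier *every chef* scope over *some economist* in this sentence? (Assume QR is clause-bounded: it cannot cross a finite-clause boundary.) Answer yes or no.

*every chef* sits inside the relative clause *who evaluates every chef*.
A relative clause is a scope island — quantifier raising cannot cross its boundary.
So *every chef* cannot raise to a position above *some economist*.

No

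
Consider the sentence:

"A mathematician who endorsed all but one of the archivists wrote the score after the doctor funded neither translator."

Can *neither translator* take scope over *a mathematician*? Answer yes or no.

No

*neither translator* is embedded in the adjunct clause *after the doctor funded neither translator*.
The adjunct-island constraint bars QR out of an adverbial clause.
The inverse ordering *neither translator* > *a mathematician* is therefore underivable.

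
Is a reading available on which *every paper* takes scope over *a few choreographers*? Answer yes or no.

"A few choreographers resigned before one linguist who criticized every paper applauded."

No

The target quantifier *every paper* is part of the relative clause *who criticized every paper*, which is itself inside the adjunct *before one linguist who criticized every paper applauded*.
Both the relative clause and the enclosing adjunct are scope islands; QR cannot cross either.
*every paper* > *a few choreographers* would require crossing that boundary, which is illicit.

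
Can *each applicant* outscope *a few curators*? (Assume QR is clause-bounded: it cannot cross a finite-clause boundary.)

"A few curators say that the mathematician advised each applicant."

No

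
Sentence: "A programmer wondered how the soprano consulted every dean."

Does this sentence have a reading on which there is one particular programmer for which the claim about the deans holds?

That reading corresponds to *a programmer* > *every dean*.
That is the surface-scope ordering, which is always one of the available readings — island constraints only ever restrict inverse scope.

Yes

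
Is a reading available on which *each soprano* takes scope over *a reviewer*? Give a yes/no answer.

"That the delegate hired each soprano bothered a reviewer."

*each soprano* sits inside the sentential subject *that the delegate hired each soprano*.
Subjects — clausal subjects included — are islands for extraction, and QR is no exception.
*each soprano* > *a reviewer* would require crossing that boundary, which is illicit.

No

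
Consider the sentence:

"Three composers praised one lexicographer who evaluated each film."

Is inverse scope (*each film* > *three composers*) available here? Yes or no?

No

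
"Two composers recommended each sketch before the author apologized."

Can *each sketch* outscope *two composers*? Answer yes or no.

*each sketch* is a matrix argument; the adjunct is an island but the target quantifier is outside it.
Ordinary QR to a clause-peripheral position gives the wide-scope LF for the lower DP.
So *each sketch* > *two composers* is among the available readings.

Yes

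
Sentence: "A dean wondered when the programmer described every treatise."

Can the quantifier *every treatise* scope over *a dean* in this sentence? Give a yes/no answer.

*every treatise* sits inside the embedded question *when the programmer described every treatise*.
QR across an interrogative CP boundary is ruled out as a wh-island violation.
Hence only narrow scope for *every treatise* (under *a dean*) survives.

No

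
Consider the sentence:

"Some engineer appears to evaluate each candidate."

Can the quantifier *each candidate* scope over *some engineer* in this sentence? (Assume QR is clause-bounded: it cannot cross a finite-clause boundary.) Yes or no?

Yes

*each candidate* is the object of the infinitival complement of a raising predicate; raising infinitives are transparent for QR, so the two DPs are in effect clausemates.
Since no island is crossed, the inverse ordering is licensed alongside surface scope.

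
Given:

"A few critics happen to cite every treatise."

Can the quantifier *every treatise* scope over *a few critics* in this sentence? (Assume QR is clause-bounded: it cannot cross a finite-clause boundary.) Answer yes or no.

Yes

*every treatise* is inside a raising infinitive, which is transparent to QR (no CP barrier), so it behaves as a matrix argument.
Clause-internal QR can adjoin the lower DP above the subject, yielding the inverse reading.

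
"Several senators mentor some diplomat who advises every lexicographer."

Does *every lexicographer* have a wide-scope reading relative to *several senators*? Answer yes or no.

No

Structurally, *every lexicographer* is inside the relative clause *who advises every lexicographer* modifying *some diplomat*.
A relative clause is a scope island — quantifier raising cannot cross its boundary.
*every lexicographer* > *several senators* would require crossing that boundary, which is illicit.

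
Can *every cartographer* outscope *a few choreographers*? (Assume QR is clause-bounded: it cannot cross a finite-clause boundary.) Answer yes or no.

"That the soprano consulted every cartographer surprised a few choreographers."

*every cartographer* occurs within the sentential subject *that the soprano consulted every cartographer*.
Sentential subjects are islands: a quantifier inside the subject clause cannot raise over the matrix predicate.
*every cartographer* is confined to the island and cannot take scope over *a few choreographers*.

No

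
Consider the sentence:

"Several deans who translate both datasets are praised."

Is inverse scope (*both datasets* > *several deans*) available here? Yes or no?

No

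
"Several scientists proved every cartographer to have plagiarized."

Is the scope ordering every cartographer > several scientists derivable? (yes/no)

Yes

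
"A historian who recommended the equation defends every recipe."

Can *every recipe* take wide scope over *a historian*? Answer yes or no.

Yes

*every recipe* is a matrix argument; only *a historian* is modified by the relative clause *who recommended the equation*, so the RC island is irrelevant to the target quantifier.
With no island boundary between them, the object can take inverse scope over the subject via ordinary QR within the clause.
So *every recipe* > *a historian* is among the available readings.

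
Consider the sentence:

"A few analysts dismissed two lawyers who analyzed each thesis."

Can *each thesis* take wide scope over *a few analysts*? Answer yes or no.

No

Structurally, *each thesis* is inside the relative clause *who analyzed each thesis* modifying *two lawyers*.
QR out of a relative clause is ruled out by the relative-clause island constraint.
So *each thesis* cannot raise to a position above *a few analysts*.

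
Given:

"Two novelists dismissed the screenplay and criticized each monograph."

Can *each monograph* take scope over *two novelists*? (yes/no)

No

The DP *each monograph* is contained in one conjunct of the coordinate structure (*criticized each monograph*).
Coordinate structures are islands for non-across-the-board movement, QR included.
*each monograph* > *two novelists* would require crossing that boundary, which is illicit.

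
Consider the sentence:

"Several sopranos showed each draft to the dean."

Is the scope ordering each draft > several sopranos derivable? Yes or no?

Yes

*several sopranos* and *each draft* are co-arguments of the matrix verb, with nothing but a clause-internal boundary between them.
Since no island is crossed, the inverse ordering is licensed alongside surface scope.
So *each draft* > *several sopranos* is among the available readings.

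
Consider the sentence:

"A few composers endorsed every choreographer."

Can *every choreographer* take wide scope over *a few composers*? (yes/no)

Both DPs are arguments of the same predicate; there is no clause or island boundary between them.
Nothing blocks QR of the lower DP to a position above the higher one, so inverse scope is available.

Yes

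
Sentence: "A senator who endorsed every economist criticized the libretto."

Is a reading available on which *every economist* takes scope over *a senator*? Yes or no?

*every economist* sits inside the relative clause *who endorsed every economist*.
The relative clause forms an island for QR, so the quantifier is confined to the head noun's restrictor.
There is no licit LF on which *every economist* c-commands *a senator*.
(Only the surface reading survives: one fixed senator with respect to all the relevant economists.)

No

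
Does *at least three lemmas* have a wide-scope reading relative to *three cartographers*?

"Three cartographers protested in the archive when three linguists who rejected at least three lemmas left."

No

*at least three lemmas* is embedded in the relative clause *who rejected at least three lemmas*, which is itself inside the adjunct *when three linguists who rejected at least three lemmas left*.
Nested islands: the RC island is itself inside an adjunct island, so wide scope is doubly excluded.
So *at least three lemmas* cannot raise to a position above *three cartographers*.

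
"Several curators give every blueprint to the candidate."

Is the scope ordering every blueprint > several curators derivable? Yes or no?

*several curators* and *every blueprint* are co-arguments of the matrix verb, with nothing but a clause-internal boundary between them.
QR within a single clause is free, so the lower quantifier may take scope over the higher one.

Yes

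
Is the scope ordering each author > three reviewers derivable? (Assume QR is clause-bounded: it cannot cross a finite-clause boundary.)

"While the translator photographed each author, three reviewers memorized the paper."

No

The DP *each author* is contained in the adjunct clause *while the translator photographed each author*.
The adjunct-island constraint bars QR out of an adverbial clause.
So *each author* cannot raise to a position above *three reviewers*.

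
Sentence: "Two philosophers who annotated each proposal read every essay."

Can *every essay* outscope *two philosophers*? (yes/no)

Although the sentence contains a relative clause (*who annotated each proposal*), *every essay* is outside it, in the matrix VP.
Nothing blocks QR of the lower DP to a position above the higher one, so inverse scope is available.

Yes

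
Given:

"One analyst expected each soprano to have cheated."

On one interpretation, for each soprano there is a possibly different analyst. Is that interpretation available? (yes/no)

The paraphrase describes the scope ordering *each soprano* > *one analyst*.
This is an ECM construction: *each soprano* is the infinitival subject, Case-marked by the matrix verb, and the infinitive is transparent for QR.
QR within a single clause is free, so the lower quantifier may take scope over the higher one.
The sentence is scopally ambiguous between *one analyst* > *each soprano* and *each soprano* > *one analyst*.

Yes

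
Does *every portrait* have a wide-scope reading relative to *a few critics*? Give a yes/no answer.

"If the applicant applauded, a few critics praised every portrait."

Yes

The adjunct clause does not contain *every portrait*, which is the matrix object.
QR within a single clause is free, so the lower quantifier may take scope over the higher one.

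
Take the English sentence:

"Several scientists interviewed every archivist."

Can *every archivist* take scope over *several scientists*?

Both DPs are arguments of the same predicate; there is no clause or island boundary between them.
With no island boundary between them, the object can take inverse scope over the subject via ordinary QR within the clause.
Both orderings are possible: *several scientists* > *every archivist* and *every archivist* > *several scientists*.

Yes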